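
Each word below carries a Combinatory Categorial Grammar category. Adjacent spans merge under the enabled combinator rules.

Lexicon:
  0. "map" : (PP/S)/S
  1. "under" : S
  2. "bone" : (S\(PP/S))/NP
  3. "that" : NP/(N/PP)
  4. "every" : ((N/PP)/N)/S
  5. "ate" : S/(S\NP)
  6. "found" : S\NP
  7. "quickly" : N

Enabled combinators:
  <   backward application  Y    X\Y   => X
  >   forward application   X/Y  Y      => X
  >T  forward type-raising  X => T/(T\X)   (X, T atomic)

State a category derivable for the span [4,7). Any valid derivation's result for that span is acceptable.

[0,8] S   <
  [0,2] PP/S   >
    [0,1] "map" : (PP/S)/S
    [1,2] "under" : S
  [2,8] S\(PP/S)   >
    [2,3] "bone" : (S\(PP/S))/NP
    [3,8] NP   >
      [3,4] "that" : NP/(N/PP)
      [4,8] N/PP   >
        [4,7] (N/PP)/N   >
          [4,5] "every" : ((N/PP)/N)/S
          [5,7] S   >
            [5,6] "ate" : S/(S\NP)
            [6,7] "found" : S\NP
        [7,8] "quickly" : N

(N/PP)/N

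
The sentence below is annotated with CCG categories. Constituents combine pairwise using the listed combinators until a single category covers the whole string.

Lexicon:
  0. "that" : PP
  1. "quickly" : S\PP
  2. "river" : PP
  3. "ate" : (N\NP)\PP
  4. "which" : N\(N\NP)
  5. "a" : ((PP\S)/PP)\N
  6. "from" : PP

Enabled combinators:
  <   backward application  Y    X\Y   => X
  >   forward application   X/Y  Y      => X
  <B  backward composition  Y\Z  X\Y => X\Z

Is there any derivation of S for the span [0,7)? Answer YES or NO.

PP S\PP PP (N\NP)\PP N\(N\NP) ((PP\S)/PP)\N PP
CKY chart[0,7] = {PP}; S ∉ chart

NO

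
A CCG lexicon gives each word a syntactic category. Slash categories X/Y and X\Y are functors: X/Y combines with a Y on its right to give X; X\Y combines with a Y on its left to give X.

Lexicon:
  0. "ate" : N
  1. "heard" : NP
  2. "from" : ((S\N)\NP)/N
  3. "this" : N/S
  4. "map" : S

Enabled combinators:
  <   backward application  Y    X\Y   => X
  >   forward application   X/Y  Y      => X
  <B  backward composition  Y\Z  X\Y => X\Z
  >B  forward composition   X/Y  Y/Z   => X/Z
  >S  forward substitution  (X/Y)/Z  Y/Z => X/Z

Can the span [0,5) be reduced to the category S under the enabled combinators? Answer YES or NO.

YES

[0,5] S   <
  [0,1] "ate" : N
  [1,5] S\N   <
    [1,2] "heard" : NP
    [2,5] (S\N)\NP   >
      [2,3] "from" : ((S\N)\NP)/N
      [3,5] N   >
        [3,4] "this" : N/S
        [4,5] "map" : S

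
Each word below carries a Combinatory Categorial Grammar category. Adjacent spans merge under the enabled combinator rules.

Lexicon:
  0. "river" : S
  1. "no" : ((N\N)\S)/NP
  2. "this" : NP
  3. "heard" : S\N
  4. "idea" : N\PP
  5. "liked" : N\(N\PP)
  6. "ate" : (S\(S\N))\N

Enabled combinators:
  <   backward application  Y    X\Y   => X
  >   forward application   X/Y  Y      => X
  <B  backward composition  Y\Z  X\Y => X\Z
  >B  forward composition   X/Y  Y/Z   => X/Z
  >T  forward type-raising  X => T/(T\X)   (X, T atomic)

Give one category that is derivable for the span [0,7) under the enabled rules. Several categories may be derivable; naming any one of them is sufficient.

S

[0,7] S   <
  [0,4] S\N   <B
    [0,3] N\N   <
      [0,1] "river" : S
      [1,3] (N\N)\S   >
        [1,2] "no" : ((N\N)\S)/NP
        [2,3] "this" : NP
    [3,4] "heard" : S\N
  [4,7] S\(S\N)   <
    [4,6] N   <
      [4,5] "idea" : N\PP
      [5,6] "liked" : N\(N\PP)
    [6,7] "ate" : (S\(S\N))\N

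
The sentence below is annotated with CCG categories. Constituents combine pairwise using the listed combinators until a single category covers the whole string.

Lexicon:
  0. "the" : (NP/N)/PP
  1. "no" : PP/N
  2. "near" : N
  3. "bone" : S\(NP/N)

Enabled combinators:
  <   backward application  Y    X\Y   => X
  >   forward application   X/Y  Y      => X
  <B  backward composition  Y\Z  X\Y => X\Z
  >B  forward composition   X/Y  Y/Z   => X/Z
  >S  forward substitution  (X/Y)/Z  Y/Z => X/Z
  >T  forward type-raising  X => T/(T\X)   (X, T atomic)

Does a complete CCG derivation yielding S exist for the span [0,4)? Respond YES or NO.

[0,4] S   <
  [0,3] NP/N   >
    [0,1] "the" : (NP/N)/PP
    [1,3] PP   >
      [1,2] "no" : PP/N
      [2,3] "near" : N
  [3,4] "bone" : S\(NP/N)

YES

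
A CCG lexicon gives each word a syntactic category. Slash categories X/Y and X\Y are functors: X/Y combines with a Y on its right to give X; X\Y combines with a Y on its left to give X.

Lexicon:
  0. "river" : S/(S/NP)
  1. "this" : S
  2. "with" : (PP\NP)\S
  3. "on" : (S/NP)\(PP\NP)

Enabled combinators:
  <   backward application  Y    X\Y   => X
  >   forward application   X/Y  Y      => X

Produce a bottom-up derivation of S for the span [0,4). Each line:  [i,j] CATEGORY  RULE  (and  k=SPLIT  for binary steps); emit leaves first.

[0,4] S   >
  [0,1] "river" : S/(S/NP)
  [1,4] S/NP   <
    [1,3] PP\NP   <
      [1,2] "this" : S
      [2,3] "with" : (PP\NP)\S
    [3,4] "on" : (S/NP)\(PP\NP)

[0,1] S/(S/NP)  lex  "river"
[1,2] S  lex  "this"
[2,3] (PP\NP)\S  lex  "with"
[1,3] PP\NP  <  k=2
[3,4] (S/NP)\(PP\NP)  lex  "on"
[1,4] S/NP  <  k=3
[0,4] S  >  k=1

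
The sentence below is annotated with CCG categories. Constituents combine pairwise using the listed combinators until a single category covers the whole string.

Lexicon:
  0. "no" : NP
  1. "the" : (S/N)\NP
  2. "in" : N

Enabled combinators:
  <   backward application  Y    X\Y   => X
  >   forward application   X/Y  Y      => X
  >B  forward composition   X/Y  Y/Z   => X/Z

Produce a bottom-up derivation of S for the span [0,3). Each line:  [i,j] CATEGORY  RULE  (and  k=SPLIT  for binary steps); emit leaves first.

[0,1] NP  lex  "no"
[1,2] (S/N)\NP  lex  "the"
[0,2] S/N  <  k=1
[2,3] N  lex  "in"
[0,3] S  >  k=2

[0,3] S   >
  [0,2] S/N   <
    [0,1] "no" : NP
    [1,2] "the" : (S/N)\NP
  [2,3] "in" : N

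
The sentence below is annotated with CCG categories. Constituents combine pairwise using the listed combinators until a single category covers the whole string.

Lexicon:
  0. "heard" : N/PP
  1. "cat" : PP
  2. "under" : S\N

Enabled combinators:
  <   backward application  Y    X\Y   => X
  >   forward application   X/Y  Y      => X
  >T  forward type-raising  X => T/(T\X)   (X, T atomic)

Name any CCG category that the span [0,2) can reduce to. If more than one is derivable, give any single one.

[0,3] S   <
  [0,2] N   >
    [0,1] "heard" : N/PP
    [1,2] "cat" : PP
  [2,3] "under" : S\N

N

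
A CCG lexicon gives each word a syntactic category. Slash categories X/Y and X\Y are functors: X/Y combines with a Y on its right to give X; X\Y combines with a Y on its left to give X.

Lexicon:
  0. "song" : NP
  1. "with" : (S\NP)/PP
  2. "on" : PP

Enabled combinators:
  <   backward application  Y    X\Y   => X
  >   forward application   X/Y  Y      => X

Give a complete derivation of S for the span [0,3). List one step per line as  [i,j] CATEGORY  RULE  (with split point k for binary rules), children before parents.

[0,3] S   <
  [0,1] "song" : NP
  [1,3] S\NP   >
    [1,2] "with" : (S\NP)/PP
    [2,3] "on" : PP

[0,1] NP  lex  "song"
[1,2] (S\NP)/PP  lex  "with"
[2,3] PP  lex  "on"
[1,3] S\NP  >  k=2
[0,3] S  <  k=1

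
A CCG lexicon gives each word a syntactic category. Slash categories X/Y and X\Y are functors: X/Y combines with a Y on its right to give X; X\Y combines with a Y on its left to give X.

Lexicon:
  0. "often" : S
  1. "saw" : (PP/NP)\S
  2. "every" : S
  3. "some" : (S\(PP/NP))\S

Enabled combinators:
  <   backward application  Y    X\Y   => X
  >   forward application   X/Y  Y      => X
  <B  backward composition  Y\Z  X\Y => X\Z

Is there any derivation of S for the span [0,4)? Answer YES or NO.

YES

[0,4] S   <
  [0,2] PP/NP   <
    [0,1] "often" : S
    [1,2] "saw" : (PP/NP)\S
  [2,4] S\(PP/NP)   <
    [2,3] "every" : S
    [3,4] "some" : (S\(PP/NP))\S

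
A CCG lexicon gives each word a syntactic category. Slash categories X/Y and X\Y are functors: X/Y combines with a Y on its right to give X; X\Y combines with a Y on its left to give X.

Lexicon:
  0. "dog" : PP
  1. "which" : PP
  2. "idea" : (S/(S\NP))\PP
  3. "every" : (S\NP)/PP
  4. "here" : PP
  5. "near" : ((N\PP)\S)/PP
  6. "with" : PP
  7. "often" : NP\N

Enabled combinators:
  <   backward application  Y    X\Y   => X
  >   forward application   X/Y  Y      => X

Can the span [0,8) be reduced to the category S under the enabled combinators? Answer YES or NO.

NO

PP PP (S/(S\NP))\PP (S\NP)/PP PP ((N\PP)\S)/PP PP NP\N
CKY chart[0,8] = {NP}; S ∉ chart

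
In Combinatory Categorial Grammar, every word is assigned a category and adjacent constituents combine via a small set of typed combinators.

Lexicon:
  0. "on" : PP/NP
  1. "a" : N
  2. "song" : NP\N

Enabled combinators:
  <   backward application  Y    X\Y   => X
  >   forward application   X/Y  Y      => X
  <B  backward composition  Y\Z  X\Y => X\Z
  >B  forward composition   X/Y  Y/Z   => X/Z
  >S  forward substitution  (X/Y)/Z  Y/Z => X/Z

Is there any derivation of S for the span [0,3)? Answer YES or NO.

PP/NP N NP\N
CKY chart[0,3] = {PP}; S ∉ chart

NO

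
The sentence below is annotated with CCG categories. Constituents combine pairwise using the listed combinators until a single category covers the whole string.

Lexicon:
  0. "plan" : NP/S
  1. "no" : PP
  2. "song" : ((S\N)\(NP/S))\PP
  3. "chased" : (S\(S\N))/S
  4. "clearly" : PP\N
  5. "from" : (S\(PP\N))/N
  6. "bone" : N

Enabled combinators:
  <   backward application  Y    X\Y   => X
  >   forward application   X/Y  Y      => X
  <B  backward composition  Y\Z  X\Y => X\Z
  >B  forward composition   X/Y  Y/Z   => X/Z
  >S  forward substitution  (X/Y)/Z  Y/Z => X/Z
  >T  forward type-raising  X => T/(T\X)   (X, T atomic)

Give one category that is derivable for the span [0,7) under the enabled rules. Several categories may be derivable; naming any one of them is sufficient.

[0,7] S   <
  [0,3] S\N   <
    [0,1] "plan" : NP/S
    [1,3] (S\N)\(NP/S)   <
      [1,2] "no" : PP
      [2,3] "song" : ((S\N)\(NP/S))\PP
  [3,7] S\(S\N)   >
    [3,4] "chased" : (S\(S\N))/S
    [4,7] S   <
      [4,5] "clearly" : PP\N
      [5,7] S\(PP\N)   >
        [5,6] "from" : (S\(PP\N))/N
        [6,7] "bone" : N

S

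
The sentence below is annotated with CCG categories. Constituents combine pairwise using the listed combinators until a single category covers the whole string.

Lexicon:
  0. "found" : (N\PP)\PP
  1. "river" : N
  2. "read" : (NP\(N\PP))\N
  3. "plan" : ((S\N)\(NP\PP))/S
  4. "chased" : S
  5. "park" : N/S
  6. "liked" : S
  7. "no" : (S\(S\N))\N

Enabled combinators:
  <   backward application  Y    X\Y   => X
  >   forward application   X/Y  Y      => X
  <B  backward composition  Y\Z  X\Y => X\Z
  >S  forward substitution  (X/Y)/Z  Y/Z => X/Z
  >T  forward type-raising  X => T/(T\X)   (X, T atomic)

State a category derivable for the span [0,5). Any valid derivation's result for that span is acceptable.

S\N

[0,8] S   <
  [0,5] S\N   <
    [0,3] NP\PP   <B
      [0,1] "found" : (N\PP)\PP
      [1,3] NP\(N\PP)   <
        [1,2] "river" : N
        [2,3] "read" : (NP\(N\PP))\N
    [3,5] (S\N)\(NP\PP)   >
      [3,4] "plan" : ((S\N)\(NP\PP))/S
      [4,5] "chased" : S
  [5,8] S\(S\N)   <
    [5,7] N   >
      [5,6] "park" : N/S
      [6,7] "liked" : S
    [7,8] "no" : (S\(S\N))\N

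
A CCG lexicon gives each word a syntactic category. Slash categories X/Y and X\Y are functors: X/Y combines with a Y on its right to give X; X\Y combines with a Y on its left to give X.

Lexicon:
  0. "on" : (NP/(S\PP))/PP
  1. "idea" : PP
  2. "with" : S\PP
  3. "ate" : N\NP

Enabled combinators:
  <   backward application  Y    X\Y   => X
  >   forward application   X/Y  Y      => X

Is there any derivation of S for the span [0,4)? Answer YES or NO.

NO

(NP/(S\PP))/PP PP S\PP N\NP
CKY chart[0,4] = {N}; S ∉ chart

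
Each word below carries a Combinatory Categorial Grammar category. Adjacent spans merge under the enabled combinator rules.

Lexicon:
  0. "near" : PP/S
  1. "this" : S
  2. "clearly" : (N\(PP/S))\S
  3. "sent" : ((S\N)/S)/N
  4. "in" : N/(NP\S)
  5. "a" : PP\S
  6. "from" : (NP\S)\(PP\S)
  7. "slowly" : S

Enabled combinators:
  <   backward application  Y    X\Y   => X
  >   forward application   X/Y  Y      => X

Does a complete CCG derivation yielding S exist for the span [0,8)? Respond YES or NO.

YES

[0,8] S   <
  [0,3] N   <
    [0,1] "near" : PP/S
    [1,3] N\(PP/S)   <
      [1,2] "this" : S
      [2,3] "clearly" : (N\(PP/S))\S
  [3,8] S\N   >
    [3,7] (S\N)/S   >
      [3,4] "sent" : ((S\N)/S)/N
      [4,7] N   >
        [4,5] "in" : N/(NP\S)
        [5,7] NP\S   <
          [5,6] "a" : PP\S
          [6,7] "from" : (NP\S)\(PP\S)
    [7,8] "slowly" : S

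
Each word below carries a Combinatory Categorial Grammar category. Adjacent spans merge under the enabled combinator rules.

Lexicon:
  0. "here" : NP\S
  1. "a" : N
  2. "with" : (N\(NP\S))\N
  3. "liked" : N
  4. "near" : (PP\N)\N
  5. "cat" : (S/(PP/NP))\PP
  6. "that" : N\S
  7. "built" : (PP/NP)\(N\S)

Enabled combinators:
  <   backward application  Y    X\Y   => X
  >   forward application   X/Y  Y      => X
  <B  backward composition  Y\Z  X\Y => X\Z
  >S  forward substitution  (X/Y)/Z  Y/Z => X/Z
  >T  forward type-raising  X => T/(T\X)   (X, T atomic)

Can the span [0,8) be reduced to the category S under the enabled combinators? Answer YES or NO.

[0,8] S   >
  [0,6] S/(PP/NP)   <
    [0,5] PP   <
      [0,3] N   <
        [0,1] "here" : NP\S
        [1,3] N\(NP\S)   <
          [1,2] "a" : N
          [2,3] "with" : (N\(NP\S))\N
      [3,5] PP\N   <
        [3,4] "liked" : N
        [4,5] "near" : (PP\N)\N
    [5,6] "cat" : (S/(PP/NP))\PP
  [6,8] PP/NP   <
    [6,7] "that" : N\S
    [7,8] "built" : (PP/NP)\(N\S)

YES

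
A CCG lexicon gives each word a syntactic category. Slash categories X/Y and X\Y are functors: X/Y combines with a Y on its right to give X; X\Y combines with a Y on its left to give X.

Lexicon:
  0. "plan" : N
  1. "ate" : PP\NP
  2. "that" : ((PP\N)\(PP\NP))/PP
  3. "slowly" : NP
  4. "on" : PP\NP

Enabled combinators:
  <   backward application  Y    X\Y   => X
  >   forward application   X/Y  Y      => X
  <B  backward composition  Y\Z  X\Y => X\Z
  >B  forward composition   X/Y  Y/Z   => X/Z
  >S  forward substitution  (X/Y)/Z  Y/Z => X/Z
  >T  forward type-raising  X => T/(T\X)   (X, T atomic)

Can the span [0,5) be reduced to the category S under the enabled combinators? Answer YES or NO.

N PP\NP ((PP\N)\(PP\NP))/PP NP PP\NP
CKY chart[0,5] = {N/(N\PP), NP/(NP\PP), PP, PP/(PP\PP), S/(S\PP)}; S ∉ chart

NO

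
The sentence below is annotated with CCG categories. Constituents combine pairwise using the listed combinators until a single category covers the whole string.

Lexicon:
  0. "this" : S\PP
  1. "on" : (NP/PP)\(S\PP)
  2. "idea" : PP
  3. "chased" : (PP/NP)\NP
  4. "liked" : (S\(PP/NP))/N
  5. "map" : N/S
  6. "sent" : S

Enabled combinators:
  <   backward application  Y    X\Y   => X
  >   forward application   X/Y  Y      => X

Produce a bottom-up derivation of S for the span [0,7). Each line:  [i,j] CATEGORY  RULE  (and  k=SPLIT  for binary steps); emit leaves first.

[0,1] S\PP  lex  "this"
[1,2] (NP/PP)\(S\PP)  lex  "on"
[0,2] NP/PP  <  k=1
[2,3] PP  lex  "idea"
[0,3] NP  >  k=2
[3,4] (PP/NP)\NP  lex  "chased"
[0,4] PP/NP  <  k=3
[4,5] (S\(PP/NP))/N  lex  "liked"
[5,6] N/S  lex  "map"
[6,7] S  lex  "sent"
[5,7] N  >  k=6
[4,7] S\(PP/NP)  >  k=5
[0,7] S  <  k=4

[0,7] S   <
  [0,4] PP/NP   <
    [0,3] NP   >
      [0,2] NP/PP   <
        [0,1] "this" : S\PP
        [1,2] "on" : (NP/PP)\(S\PP)
      [2,3] "idea" : PP
    [3,4] "chased" : (PP/NP)\NP
  [4,7] S\(PP/NP)   >
    [4,5] "liked" : (S\(PP/NP))/N
    [5,7] N   >
      [5,6] "map" : N/S
      [6,7] "sent" : S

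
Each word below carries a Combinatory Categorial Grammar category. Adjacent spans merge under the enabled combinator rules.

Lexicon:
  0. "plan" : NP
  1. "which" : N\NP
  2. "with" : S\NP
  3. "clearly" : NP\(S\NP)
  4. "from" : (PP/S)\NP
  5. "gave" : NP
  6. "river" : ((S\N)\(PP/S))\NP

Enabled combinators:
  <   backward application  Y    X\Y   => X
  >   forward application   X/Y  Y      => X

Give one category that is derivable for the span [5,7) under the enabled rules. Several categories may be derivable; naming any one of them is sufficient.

(S\N)\(PP/S)

[0,7] S   <
  [0,2] N   <
    [0,1] "plan" : NP
    [1,2] "which" : N\NP
  [2,7] S\N   <
    [2,5] PP/S   <
      [2,4] NP   <
        [2,3] "with" : S\NP
        [3,4] "clearly" : NP\(S\NP)
      [4,5] "from" : (PP/S)\NP
    [5,7] (S\N)\(PP/S)   <
      [5,6] "gave" : NP
      [6,7] "river" : ((S\N)\(PP/S))\NP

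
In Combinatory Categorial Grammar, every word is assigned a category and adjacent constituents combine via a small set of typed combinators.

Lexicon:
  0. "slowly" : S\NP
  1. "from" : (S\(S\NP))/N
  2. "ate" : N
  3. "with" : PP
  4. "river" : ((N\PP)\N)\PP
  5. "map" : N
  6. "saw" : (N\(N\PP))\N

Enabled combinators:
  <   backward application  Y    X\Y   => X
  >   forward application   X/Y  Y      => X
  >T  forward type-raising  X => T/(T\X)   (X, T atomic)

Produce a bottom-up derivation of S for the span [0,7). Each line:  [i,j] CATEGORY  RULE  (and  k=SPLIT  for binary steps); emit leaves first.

[0,1] S\NP  lex  "slowly"
[1,2] (S\(S\NP))/N  lex  "from"
[2,3] N  lex  "ate"
[3,4] PP  lex  "with"
[4,5] ((N\PP)\N)\PP  lex  "river"
[3,5] (N\PP)\N  <  k=4
[2,5] N\PP  <  k=3
[5,6] N  lex  "map"
[6,7] (N\(N\PP))\N  lex  "saw"
[5,7] N\(N\PP)  <  k=6
[2,7] N  <  k=5
[1,7] S\(S\NP)  >  k=2
[0,7] S  <  k=1

[0,7] S   <
  [0,1] "slowly" : S\NP
  [1,7] S\(S\NP)   >
    [1,2] "from" : (S\(S\NP))/N
    [2,7] N   <
      [2,5] N\PP   <
        [2,3] "ate" : N
        [3,5] (N\PP)\N   <
          [3,4] "with" : PP
          [4,5] "river" : ((N\PP)\N)\PP
      [5,7] N\(N\PP)   <
        [5,6] "map" : N
        [6,7] "saw" : (N\(N\PP))\N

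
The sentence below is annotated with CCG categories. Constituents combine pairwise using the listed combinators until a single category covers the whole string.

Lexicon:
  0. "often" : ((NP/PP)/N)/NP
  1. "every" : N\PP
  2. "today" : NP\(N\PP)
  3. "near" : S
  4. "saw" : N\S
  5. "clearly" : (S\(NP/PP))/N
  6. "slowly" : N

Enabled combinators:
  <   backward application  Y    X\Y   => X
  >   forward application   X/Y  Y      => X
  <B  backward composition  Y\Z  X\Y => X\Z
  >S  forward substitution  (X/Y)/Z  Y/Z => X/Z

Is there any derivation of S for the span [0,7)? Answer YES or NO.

[0,7] S   <
  [0,5] NP/PP   >
    [0,3] (NP/PP)/N   >
      [0,1] "often" : ((NP/PP)/N)/NP
      [1,3] NP   <
        [1,2] "every" : N\PP
        [2,3] "today" : NP\(N\PP)
    [3,5] N   <
      [3,4] "near" : S
      [4,5] "saw" : N\S
  [5,7] S\(NP/PP)   >
    [5,6] "clearly" : (S\(NP/PP))/N
    [6,7] "slowly" : N

YES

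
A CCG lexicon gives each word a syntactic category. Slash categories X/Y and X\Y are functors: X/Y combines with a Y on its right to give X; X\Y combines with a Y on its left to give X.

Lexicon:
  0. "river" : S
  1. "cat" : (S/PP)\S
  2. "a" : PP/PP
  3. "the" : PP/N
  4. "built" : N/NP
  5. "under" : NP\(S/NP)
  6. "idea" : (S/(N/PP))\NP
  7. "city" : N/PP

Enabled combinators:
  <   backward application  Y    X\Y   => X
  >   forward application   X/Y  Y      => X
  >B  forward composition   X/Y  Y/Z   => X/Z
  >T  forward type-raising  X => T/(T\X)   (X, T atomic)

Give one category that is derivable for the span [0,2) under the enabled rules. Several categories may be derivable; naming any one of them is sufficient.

S/PP

[0,8] S   >
  [0,7] S/(N/PP)   <
    [0,6] NP   <
      [0,5] S/NP   >B
        [0,2] S/PP   <
          [0,1] "river" : S
          [1,2] "cat" : (S/PP)\S
        [2,5] PP/NP   >B
          [2,3] "a" : PP/PP
          [3,5] PP/NP   >B
            [3,4] "the" : PP/N
            [4,5] "built" : N/NP
      [5,6] "under" : NP\(S/NP)
    [6,7] "idea" : (S/(N/PP))\NP
  [7,8] "city" : N/PP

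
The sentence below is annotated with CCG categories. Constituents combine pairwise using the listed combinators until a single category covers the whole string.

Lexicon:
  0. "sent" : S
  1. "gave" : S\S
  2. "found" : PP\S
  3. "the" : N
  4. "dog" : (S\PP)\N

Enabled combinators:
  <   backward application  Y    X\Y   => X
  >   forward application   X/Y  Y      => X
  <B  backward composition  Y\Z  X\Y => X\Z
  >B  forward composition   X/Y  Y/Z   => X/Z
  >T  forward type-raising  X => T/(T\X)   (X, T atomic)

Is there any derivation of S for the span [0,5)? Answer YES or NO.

YES

[0,5] S   <
  [0,3] PP   <
    [0,1] "sent" : S
    [1,3] PP\S   <B
      [1,2] "gave" : S\S
      [2,3] "found" : PP\S
  [3,5] S\PP   <
    [3,4] "the" : N
    [4,5] "dog" : (S\PP)\N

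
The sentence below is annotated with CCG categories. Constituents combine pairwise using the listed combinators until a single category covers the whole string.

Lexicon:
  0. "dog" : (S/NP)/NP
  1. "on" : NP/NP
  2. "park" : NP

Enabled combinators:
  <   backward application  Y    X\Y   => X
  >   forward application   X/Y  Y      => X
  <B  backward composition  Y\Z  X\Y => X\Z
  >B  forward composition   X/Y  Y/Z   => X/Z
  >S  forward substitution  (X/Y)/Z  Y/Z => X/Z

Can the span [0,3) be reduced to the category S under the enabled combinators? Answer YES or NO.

YES

[0,3] S   >
  [0,2] S/NP   >S
    [0,1] "dog" : (S/NP)/NP
    [1,2] "on" : NP/NP
  [2,3] "park" : NP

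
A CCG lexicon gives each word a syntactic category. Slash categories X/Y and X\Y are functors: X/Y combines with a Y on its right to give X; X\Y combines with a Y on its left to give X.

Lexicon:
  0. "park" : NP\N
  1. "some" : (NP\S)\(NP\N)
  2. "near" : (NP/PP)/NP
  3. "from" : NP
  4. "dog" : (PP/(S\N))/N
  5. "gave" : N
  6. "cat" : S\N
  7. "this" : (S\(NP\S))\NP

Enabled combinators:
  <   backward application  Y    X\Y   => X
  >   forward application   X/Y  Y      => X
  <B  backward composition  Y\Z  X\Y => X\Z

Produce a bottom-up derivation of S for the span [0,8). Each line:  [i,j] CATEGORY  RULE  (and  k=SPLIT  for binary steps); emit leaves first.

[0,1] NP\N  lex  "park"
[1,2] (NP\S)\(NP\N)  lex  "some"
[0,2] NP\S  <  k=1
[2,3] (NP/PP)/NP  lex  "near"
[3,4] NP  lex  "from"
[2,4] NP/PP  >  k=3
[4,5] (PP/(S\N))/N  lex  "dog"
[5,6] N  lex  "gave"
[4,6] PP/(S\N)  >  k=5
[6,7] S\N  lex  "cat"
[4,7] PP  >  k=6
[2,7] NP  >  k=4
[7,8] (S\(NP\S))\NP  lex  "this"
[2,8] S\(NP\S)  <  k=7
[0,8] S  <  k=2

[0,8] S   <
  [0,2] NP\S   <
    [0,1] "park" : NP\N
    [1,2] "some" : (NP\S)\(NP\N)
  [2,8] S\(NP\S)   <
    [2,7] NP   >
      [2,4] NP/PP   >
        [2,3] "near" : (NP/PP)/NP
        [3,4] "from" : NP
      [4,7] PP   >
        [4,6] PP/(S\N)   >
          [4,5] "dog" : (PP/(S\N))/N
          [5,6] "gave" : N
        [6,7] "cat" : S\N
    [7,8] "this" : (S\(NP\S))\NP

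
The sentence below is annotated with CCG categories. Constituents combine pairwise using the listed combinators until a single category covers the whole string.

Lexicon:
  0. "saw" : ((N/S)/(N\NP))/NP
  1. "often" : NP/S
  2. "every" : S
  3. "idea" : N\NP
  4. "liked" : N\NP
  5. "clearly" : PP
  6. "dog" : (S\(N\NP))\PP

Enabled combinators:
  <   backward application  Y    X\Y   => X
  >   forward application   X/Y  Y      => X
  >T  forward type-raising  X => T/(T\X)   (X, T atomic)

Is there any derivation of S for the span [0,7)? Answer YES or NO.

NO

((N/S)/(N\NP))/NP NP/S S N\NP N\NP PP (S\(N\NP))\PP
CKY chart[0,7] = {N, N/(N\N), NP/(NP\N), PP/(PP\N), S/(S\N)}; S ∉ chart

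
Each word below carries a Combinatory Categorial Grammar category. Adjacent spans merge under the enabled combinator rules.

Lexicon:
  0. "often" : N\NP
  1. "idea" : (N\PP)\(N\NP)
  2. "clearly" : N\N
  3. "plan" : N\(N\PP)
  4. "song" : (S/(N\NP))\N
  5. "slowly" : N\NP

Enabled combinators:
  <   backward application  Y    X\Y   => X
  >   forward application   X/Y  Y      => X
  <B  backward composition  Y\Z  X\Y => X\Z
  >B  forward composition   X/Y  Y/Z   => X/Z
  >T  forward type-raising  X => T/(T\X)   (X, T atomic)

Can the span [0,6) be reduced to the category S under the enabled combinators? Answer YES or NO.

YES

[0,6] S   >
  [0,5] S/(N\NP)   <
    [0,4] N   <
      [0,3] N\PP   <B
        [0,2] N\PP   <
          [0,1] "often" : N\NP
          [1,2] "idea" : (N\PP)\(N\NP)
        [2,3] "clearly" : N\N
      [3,4] "plan" : N\(N\PP)
    [4,5] "song" : (S/(N\NP))\N
  [5,6] "slowly" : N\NP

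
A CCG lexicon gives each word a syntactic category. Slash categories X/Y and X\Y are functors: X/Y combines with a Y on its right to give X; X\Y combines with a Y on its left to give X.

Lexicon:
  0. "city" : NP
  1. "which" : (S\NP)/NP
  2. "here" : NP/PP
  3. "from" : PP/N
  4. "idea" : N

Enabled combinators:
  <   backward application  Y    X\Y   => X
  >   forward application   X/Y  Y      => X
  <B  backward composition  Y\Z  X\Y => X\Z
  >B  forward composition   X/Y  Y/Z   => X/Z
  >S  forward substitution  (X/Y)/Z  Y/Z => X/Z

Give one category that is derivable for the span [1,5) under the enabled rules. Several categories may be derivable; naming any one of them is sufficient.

[0,5] S   <
  [0,1] "city" : NP
  [1,5] S\NP   >
    [1,2] "which" : (S\NP)/NP
    [2,5] NP   >
      [2,3] "here" : NP/PP
      [3,5] PP   >
        [3,4] "from" : PP/N
        [4,5] "idea" : N

S\NP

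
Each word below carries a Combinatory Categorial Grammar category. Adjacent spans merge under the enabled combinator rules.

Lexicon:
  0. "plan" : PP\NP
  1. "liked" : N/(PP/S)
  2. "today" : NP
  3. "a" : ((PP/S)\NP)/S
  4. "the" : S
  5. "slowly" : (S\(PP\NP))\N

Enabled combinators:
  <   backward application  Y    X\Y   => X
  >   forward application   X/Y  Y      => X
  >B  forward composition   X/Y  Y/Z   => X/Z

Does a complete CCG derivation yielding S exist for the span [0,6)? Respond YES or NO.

YES

[0,6] S   <
  [0,1] "plan" : PP\NP
  [1,6] S\(PP\NP)   <
    [1,5] N   >
      [1,2] "liked" : N/(PP/S)
      [2,5] PP/S   <
        [2,3] "today" : NP
        [3,5] (PP/S)\NP   >
          [3,4] "a" : ((PP/S)\NP)/S
          [4,5] "the" : S
    [5,6] "slowly" : (S\(PP\NP))\N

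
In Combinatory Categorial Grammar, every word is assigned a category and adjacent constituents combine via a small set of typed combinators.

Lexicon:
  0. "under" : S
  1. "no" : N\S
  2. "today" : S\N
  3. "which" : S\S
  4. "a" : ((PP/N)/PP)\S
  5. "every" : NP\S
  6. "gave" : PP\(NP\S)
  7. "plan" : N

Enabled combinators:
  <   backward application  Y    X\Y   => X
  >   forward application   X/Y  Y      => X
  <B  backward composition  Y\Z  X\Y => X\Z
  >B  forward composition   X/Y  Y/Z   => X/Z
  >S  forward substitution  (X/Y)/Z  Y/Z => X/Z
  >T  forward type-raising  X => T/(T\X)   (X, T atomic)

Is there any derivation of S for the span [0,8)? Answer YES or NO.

S N\S S\N S\S ((PP/N)/PP)\S NP\S PP\(NP\S) N
CKY chart[0,8] = {N/(N\PP), NP/(NP\PP), PP, PP/(N\N), PP/(PP\PP), S/(S\PP)}; S ∉ chart

NO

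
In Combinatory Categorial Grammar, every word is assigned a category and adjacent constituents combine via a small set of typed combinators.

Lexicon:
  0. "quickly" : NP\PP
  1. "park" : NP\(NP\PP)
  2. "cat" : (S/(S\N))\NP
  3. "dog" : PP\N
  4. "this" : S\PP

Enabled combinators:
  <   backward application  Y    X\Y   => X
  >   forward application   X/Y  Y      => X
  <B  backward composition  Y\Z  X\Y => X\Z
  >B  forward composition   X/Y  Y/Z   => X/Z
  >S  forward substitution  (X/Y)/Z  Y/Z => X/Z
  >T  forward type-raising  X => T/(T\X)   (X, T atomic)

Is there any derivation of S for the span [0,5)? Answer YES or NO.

YES

[0,5] S   >
  [0,3] S/(S\N)   <
    [0,2] NP   <
      [0,1] "quickly" : NP\PP
      [1,2] "park" : NP\(NP\PP)
    [2,3] "cat" : (S/(S\N))\NP
  [3,5] S\N   <B
    [3,4] "dog" : PP\N
    [4,5] "this" : S\PP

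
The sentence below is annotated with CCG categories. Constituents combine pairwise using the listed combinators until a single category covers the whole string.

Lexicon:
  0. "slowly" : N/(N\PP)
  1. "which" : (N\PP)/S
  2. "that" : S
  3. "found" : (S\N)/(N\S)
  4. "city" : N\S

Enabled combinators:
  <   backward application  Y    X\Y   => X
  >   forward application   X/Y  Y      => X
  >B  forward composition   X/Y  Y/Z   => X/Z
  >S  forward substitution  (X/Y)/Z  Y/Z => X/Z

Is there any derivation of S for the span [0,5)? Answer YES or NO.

[0,5] S   <
  [0,3] N   >
    [0,2] N/S   >B
      [0,1] "slowly" : N/(N\PP)
      [1,2] "which" : (N\PP)/S
    [2,3] "that" : S
  [3,5] S\N   >
    [3,4] "found" : (S\N)/(N\S)
    [4,5] "city" : N\S

YES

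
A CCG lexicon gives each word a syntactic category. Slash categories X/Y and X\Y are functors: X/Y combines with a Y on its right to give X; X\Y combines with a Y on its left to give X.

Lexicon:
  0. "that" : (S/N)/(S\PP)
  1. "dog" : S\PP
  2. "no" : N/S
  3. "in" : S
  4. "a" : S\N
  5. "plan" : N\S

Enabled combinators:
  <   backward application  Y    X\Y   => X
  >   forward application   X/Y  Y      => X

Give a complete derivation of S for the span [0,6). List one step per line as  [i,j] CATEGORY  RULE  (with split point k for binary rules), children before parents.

[0,1] (S/N)/(S\PP)  lex  "that"
[1,2] S\PP  lex  "dog"
[0,2] S/N  >  k=1
[2,3] N/S  lex  "no"
[3,4] S  lex  "in"
[2,4] N  >  k=3
[4,5] S\N  lex  "a"
[2,5] S  <  k=4
[5,6] N\S  lex  "plan"
[2,6] N  <  k=5
[0,6] S  >  k=2

[0,6] S   >
  [0,2] S/N   >
    [0,1] "that" : (S/N)/(S\PP)
    [1,2] "dog" : S\PP
  [2,6] N   <
    [2,5] S   <
      [2,4] N   >
        [2,3] "no" : N/S
        [3,4] "in" : S
      [4,5] "a" : S\N
    [5,6] "plan" : N\S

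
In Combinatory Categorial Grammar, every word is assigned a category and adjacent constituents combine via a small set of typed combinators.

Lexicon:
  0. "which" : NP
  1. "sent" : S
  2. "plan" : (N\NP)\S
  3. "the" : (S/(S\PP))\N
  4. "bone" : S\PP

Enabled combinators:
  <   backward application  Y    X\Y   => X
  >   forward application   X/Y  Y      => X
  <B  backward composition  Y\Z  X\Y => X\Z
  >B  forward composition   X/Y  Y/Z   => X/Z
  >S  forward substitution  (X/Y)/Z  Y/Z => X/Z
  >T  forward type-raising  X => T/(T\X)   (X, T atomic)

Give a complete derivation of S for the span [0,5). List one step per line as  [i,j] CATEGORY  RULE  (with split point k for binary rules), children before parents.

[0,5] S   >
  [0,4] S/(S\PP)   <
    [0,3] N   >
      [0,1] N/(N\NP)   >T
        [0,1] "which" : NP
      [1,3] N\NP   <
        [1,2] "sent" : S
        [2,3] "plan" : (N\NP)\S
    [3,4] "the" : (S/(S\PP))\N
  [4,5] "bone" : S\PP

[0,1] NP  lex  "which"
[0,1] N/(N\NP)  >T
[1,2] S  lex  "sent"
[2,3] (N\NP)\S  lex  "plan"
[1,3] N\NP  <  k=2
[0,3] N  >  k=1
[3,4] (S/(S\PP))\N  lex  "the"
[0,4] S/(S\PP)  <  k=3
[4,5] S\PP  lex  "bone"
[0,5] S  >  k=4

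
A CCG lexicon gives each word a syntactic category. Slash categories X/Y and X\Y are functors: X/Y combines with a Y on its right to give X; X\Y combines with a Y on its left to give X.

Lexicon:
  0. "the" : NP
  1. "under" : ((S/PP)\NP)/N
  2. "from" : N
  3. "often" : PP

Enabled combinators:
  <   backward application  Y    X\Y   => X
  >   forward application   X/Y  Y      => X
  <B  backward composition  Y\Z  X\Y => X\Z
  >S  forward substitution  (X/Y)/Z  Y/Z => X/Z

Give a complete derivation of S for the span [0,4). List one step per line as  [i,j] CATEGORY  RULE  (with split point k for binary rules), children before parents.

[0,4] S   >
  [0,3] S/PP   <
    [0,1] "the" : NP
    [1,3] (S/PP)\NP   >
      [1,2] "under" : ((S/PP)\NP)/N
      [2,3] "from" : N
  [3,4] "often" : PP

[0,1] NP  lex  "the"
[1,2] ((S/PP)\NP)/N  lex  "under"
[2,3] N  lex  "from"
[1,3] (S/PP)\NP  >  k=2
[0,3] S/PP  <  k=1
[3,4] PP  lex  "often"
[0,4] S  >  k=3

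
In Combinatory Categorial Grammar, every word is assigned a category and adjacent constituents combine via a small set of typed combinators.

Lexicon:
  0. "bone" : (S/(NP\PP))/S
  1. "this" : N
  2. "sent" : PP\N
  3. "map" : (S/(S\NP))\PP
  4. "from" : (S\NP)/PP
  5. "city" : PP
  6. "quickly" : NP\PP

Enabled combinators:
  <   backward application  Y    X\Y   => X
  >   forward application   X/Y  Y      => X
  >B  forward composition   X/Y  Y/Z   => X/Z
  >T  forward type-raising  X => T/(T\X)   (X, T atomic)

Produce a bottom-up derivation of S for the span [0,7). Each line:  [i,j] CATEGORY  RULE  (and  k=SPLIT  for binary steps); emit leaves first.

[0,1] (S/(NP\PP))/S  lex  "bone"
[1,2] N  lex  "this"
[2,3] PP\N  lex  "sent"
[1,3] PP  <  k=2
[3,4] (S/(S\NP))\PP  lex  "map"
[1,4] S/(S\NP)  <  k=3
[4,5] (S\NP)/PP  lex  "from"
[5,6] PP  lex  "city"
[4,6] S\NP  >  k=5
[1,6] S  >  k=4
[0,6] S/(NP\PP)  >  k=1
[6,7] NP\PP  lex  "quickly"
[0,7] S  >  k=6

[0,7] S   >
  [0,6] S/(NP\PP)   >
    [0,1] "bone" : (S/(NP\PP))/S
    [1,6] S   >
      [1,4] S/(S\NP)   <
        [1,3] PP   <
          [1,2] "this" : N
          [2,3] "sent" : PP\N
        [3,4] "map" : (S/(S\NP))\PP
      [4,6] S\NP   >
        [4,5] "from" : (S\NP)/PP
        [5,6] "city" : PP
  [6,7] "quickly" : NP\PP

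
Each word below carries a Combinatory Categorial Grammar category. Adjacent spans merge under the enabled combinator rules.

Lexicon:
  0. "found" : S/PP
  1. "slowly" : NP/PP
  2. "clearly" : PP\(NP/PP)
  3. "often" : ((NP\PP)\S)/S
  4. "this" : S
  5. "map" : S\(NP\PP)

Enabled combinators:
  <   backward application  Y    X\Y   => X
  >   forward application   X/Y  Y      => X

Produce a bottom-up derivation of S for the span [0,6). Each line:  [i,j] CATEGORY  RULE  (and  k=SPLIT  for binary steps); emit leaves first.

[0,1] S/PP  lex  "found"
[1,2] NP/PP  lex  "slowly"
[2,3] PP\(NP/PP)  lex  "clearly"
[1,3] PP  <  k=2
[0,3] S  >  k=1
[3,4] ((NP\PP)\S)/S  lex  "often"
[4,5] S  lex  "this"
[3,5] (NP\PP)\S  >  k=4
[0,5] NP\PP  <  k=3
[5,6] S\(NP\PP)  lex  "map"
[0,6] S  <  k=5

[0,6] S   <
  [0,5] NP\PP   <
    [0,3] S   >
      [0,1] "found" : S/PP
      [1,3] PP   <
        [1,2] "slowly" : NP/PP
        [2,3] "clearly" : PP\(NP/PP)
    [3,5] (NP\PP)\S   >
      [3,4] "often" : ((NP\PP)\S)/S
      [4,5] "this" : S
  [5,6] "map" : S\(NP\PP)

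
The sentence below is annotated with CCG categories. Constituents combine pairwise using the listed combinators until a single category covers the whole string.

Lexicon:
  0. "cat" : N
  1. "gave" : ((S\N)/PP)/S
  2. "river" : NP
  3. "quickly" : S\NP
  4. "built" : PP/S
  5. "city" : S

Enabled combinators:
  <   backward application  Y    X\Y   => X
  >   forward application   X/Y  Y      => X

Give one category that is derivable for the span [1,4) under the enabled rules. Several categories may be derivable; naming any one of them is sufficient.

(S\N)/PP

[0,6] S   <
  [0,1] "cat" : N
  [1,6] S\N   >
    [1,4] (S\N)/PP   >
      [1,2] "gave" : ((S\N)/PP)/S
      [2,4] S   <
        [2,3] "river" : NP
        [3,4] "quickly" : S\NP
    [4,6] PP   >
      [4,5] "built" : PP/S
      [5,6] "city" : S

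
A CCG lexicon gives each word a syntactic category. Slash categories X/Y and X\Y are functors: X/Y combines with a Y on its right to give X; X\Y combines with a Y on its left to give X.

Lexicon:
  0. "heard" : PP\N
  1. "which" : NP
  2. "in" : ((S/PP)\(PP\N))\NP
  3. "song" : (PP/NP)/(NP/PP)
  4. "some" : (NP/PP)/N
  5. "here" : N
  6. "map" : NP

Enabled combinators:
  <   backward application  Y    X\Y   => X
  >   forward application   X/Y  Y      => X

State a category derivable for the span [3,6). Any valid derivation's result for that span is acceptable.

[0,7] S   >
  [0,3] S/PP   <
    [0,1] "heard" : PP\N
    [1,3] (S/PP)\(PP\N)   <
      [1,2] "which" : NP
      [2,3] "in" : ((S/PP)\(PP\N))\NP
  [3,7] PP   >
    [3,6] PP/NP   >
      [3,4] "song" : (PP/NP)/(NP/PP)
      [4,6] NP/PP   >
        [4,5] "some" : (NP/PP)/N
        [5,6] "here" : N
    [6,7] "map" : NP

PP/NP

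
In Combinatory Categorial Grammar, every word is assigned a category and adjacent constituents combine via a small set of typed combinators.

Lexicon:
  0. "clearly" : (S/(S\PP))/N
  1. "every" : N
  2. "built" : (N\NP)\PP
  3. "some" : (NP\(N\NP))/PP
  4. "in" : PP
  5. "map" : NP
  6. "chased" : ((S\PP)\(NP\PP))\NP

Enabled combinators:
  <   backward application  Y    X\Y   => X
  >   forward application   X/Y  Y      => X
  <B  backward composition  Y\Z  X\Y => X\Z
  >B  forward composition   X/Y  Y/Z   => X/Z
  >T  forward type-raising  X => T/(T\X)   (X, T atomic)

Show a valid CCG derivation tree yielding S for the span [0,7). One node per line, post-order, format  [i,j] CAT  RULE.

[0,1] (S/(S\PP))/N  lex  "clearly"
[1,2] N  lex  "every"
[0,2] S/(S\PP)  >  k=1
[2,3] (N\NP)\PP  lex  "built"
[3,4] (NP\(N\NP))/PP  lex  "some"
[4,5] PP  lex  "in"
[3,5] NP\(N\NP)  >  k=4
[2,5] NP\PP  <B  k=3
[5,6] NP  lex  "map"
[6,7] ((S\PP)\(NP\PP))\NP  lex  "chased"
[5,7] (S\PP)\(NP\PP)  <  k=6
[2,7] S\PP  <  k=5
[0,7] S  >  k=2

[0,7] S   >
  [0,2] S/(S\PP)   >
    [0,1] "clearly" : (S/(S\PP))/N
    [1,2] "every" : N
  [2,7] S\PP   <
    [2,5] NP\PP   <B
      [2,3] "built" : (N\NP)\PP
      [3,5] NP\(N\NP)   >
        [3,4] "some" : (NP\(N\NP))/PP
        [4,5] "in" : PP
    [5,7] (S\PP)\(NP\PP)   <
      [5,6] "map" : NP
      [6,7] "chased" : ((S\PP)\(NP\PP))\NP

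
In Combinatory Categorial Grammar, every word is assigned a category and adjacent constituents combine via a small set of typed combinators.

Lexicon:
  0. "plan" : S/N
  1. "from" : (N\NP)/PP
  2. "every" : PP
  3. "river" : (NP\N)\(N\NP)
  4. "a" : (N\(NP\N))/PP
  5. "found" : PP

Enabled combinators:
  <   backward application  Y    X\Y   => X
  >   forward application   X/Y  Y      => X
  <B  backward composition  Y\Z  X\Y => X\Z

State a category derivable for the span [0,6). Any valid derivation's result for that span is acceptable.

S

[0,6] S   >
  [0,1] "plan" : S/N
  [1,6] N   <
    [1,4] NP\N   <
      [1,3] N\NP   >
        [1,2] "from" : (N\NP)/PP
        [2,3] "every" : PP
      [3,4] "river" : (NP\N)\(N\NP)
    [4,6] N\(NP\N)   >
      [4,5] "a" : (N\(NP\N))/PP
      [5,6] "found" : PP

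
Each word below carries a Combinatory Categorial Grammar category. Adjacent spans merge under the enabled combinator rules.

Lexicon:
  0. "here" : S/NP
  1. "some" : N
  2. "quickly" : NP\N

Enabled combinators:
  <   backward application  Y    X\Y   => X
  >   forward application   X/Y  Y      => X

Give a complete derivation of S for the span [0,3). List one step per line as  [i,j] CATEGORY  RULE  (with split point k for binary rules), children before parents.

[0,3] S   >
  [0,1] "here" : S/NP
  [1,3] NP   <
    [1,2] "some" : N
    [2,3] "quickly" : NP\N

[0,1] S/NP  lex  "here"
[1,2] N  lex  "some"
[2,3] NP\N  lex  "quickly"
[1,3] NP  <  k=2
[0,3] S  >  k=1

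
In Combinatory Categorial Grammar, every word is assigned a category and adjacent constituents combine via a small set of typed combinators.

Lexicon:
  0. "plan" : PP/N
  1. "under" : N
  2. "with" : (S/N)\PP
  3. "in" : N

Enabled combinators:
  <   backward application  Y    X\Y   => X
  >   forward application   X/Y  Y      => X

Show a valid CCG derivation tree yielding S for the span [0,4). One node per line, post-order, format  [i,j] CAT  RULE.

[0,4] S   >
  [0,3] S/N   <
    [0,2] PP   >
      [0,1] "plan" : PP/N
      [1,2] "under" : N
    [2,3] "with" : (S/N)\PP
  [3,4] "in" : N

[0,1] PP/N  lex  "plan"
[1,2] N  lex  "under"
[0,2] PP  >  k=1
[2,3] (S/N)\PP  lex  "with"
[0,3] S/N  <  k=2
[3,4] N  lex  "in"
[0,4] S  >  k=3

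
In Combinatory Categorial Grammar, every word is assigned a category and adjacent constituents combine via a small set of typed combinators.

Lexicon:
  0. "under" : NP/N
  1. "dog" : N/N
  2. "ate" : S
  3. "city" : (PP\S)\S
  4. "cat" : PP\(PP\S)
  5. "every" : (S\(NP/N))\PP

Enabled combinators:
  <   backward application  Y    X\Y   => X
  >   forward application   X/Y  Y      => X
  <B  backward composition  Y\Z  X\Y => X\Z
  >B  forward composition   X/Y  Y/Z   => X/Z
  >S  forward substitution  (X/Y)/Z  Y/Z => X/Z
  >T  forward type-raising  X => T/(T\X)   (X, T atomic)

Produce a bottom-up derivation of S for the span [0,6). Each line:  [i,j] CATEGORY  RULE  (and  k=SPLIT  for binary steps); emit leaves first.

[0,1] NP/N  lex  "under"
[1,2] N/N  lex  "dog"
[0,2] NP/N  >B  k=1
[2,3] S  lex  "ate"
[3,4] (PP\S)\S  lex  "city"
[2,4] PP\S  <  k=3
[4,5] PP\(PP\S)  lex  "cat"
[2,5] PP  <  k=4
[5,6] (S\(NP/N))\PP  lex  "every"
[2,6] S\(NP/N)  <  k=5
[0,6] S  <  k=2

[0,6] S   <
  [0,2] NP/N   >B
    [0,1] "under" : NP/N
    [1,2] "dog" : N/N
  [2,6] S\(NP/N)   <
    [2,5] PP   <
      [2,4] PP\S   <
        [2,3] "ate" : S
        [3,4] "city" : (PP\S)\S
      [4,5] "cat" : PP\(PP\S)
    [5,6] "every" : (S\(NP/N))\PP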